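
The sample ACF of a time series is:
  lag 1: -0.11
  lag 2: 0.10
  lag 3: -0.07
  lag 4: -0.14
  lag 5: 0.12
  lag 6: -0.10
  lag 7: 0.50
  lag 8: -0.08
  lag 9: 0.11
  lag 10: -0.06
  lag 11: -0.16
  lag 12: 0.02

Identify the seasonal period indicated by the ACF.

The largest autocorrelation is r_7 = 0.50; the remaining lags stay at or below 0.12.
The dominant spike at lag 7 indicates a seasonal period of 7.

7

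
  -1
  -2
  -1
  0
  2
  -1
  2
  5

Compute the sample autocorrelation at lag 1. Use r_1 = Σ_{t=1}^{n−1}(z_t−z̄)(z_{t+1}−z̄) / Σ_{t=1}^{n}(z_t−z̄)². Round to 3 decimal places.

Mean z̄ = (-1 − 2 − 1 + 0 + 2 − 1 + 2 + 5)/8 = 0.5000
Deviations from mean: -1.5000, -2.5000, -1.5000, -0.5000, 1.5000, -1.5000, 1.5000, 4.5000
Numerator Σ_{t=1}^{7}(z_t−z̄)(z_{t+1}−z̄) = 9.7500
Denominator Σ(z_t−z̄)² = 38.0000
r_1 = 9.7500 / 38.0000 = 0.257

0.257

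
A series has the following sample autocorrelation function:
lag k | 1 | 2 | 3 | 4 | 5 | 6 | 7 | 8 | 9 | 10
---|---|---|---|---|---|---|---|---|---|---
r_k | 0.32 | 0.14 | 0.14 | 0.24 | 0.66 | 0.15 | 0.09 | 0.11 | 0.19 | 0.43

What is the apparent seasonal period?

5

The largest autocorrelation is r_5 = 0.66, with a weaker echo at lag 10 (0.43); the remaining lags stay at or below 0.32. The elevated value at lag 1 (0.32), dropping to 0.14 at lag 2, reflects decaying short-term dependence rather than seasonality.
The dominant spike at lag 5 indicates a seasonal period of 5.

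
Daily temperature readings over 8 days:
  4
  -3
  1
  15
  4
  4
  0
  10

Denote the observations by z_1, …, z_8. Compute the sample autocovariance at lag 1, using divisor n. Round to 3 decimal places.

-4.377

Mean z̄ = (4 − 3 + 1 + 15 + 4 + 4 + 0 + 10)/8 = 4.3750
Σ_{t=1}^{7}(z_t−z̄)(z_{t+1}−z̄) = -35.0156
γ_1 = -35.0156 / 8 = -4.377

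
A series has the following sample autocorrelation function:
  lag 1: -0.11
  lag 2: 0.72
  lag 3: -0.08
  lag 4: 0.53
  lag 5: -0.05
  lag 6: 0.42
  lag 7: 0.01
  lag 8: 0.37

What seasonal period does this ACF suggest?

2

The largest autocorrelation is r_2 = 0.72, with weaker echoes at lags 4 (0.53), 6 (0.42) and 8 (0.37); the remaining lags stay at or below 0.01.
The dominant spike at lag 2 indicates a seasonal period of 2.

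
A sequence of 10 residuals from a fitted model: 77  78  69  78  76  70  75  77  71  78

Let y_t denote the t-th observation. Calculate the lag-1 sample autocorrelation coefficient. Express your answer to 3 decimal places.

-0.466

Mean ȳ = (77 + 78 + 69 + 78 + 76 + 70 + 75 + 77 + 71 + 78)/10 = 74.9000
Numerator Σ_{t=1}^{9}(y_t−ȳ)(y_{t+1}−ȳ) = -52.6100
Denominator Σ(y_t−ȳ)² = 112.9000
r_1 = -52.6100 / 112.9000 = -0.466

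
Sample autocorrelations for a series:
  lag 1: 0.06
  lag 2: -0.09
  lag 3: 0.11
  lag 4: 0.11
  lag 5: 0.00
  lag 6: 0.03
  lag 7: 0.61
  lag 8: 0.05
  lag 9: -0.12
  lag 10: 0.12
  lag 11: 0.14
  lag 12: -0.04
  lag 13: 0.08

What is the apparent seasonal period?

The largest autocorrelation is r_7 = 0.61; the remaining lags stay at or below 0.14.
The dominant spike at lag 7 indicates a seasonal period of 7.

7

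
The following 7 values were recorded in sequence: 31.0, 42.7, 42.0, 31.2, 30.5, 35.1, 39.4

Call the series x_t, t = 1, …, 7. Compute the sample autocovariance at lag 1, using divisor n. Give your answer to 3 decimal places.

Mean x̄ = (31.0 + 42.7 + 42.0 + 31.2 + 30.5 + 35.1 + 39.4)/7 = 35.9857
Deviations: -4.9857, 6.7143, 6.0143, -4.7857, -5.4857, -0.8857, 3.4143
Σ_{t=1}^{6}(x_t−x̄)(x_{t+1}−x̄) = 6.2112
γ_1 = 6.2112 / 7 = 0.887

0.887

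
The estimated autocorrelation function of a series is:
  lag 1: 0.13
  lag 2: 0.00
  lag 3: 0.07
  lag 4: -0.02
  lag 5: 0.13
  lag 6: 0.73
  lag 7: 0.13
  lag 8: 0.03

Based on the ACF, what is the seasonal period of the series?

The largest autocorrelation is r_6 = 0.73; the remaining lags stay at or below 0.13.
The dominant spike at lag 6 indicates a seasonal period of 6.

6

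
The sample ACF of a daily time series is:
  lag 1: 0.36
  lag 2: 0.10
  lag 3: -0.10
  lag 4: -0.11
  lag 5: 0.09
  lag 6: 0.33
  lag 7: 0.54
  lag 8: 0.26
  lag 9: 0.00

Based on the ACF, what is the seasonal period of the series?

The largest autocorrelation is r_7 = 0.54; the remaining lags stay at or below 0.36. The elevated value at lag 1 (0.36), dropping to 0.10 at lag 2, reflects decaying short-term dependence rather than seasonality.
The dominant spike at lag 7 indicates a seasonal period of 7.

7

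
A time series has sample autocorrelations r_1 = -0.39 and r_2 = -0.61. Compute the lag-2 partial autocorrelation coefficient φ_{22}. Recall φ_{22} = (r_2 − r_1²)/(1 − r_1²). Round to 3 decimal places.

φ_{22} = (r_2 − r_1²) / (1 − r_1²)
r_1² = (-0.39)² = 0.1521
Numerator = -0.61 − 0.1521 = -0.7621; denominator = 1 − 0.1521 = 0.8479
φ_{22} = -0.7621 / 0.8479 = -0.899

-0.899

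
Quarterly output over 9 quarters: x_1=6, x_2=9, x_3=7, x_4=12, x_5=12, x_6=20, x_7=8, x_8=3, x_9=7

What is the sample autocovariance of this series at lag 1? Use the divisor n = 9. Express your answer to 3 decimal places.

Mean x̄ = (6 + 9 + 7 + 12 + 12 + 20 + 8 + 3 + 7)/9 = 9.3333
Σ_{t=1}^{8}(x_t−x̄)(x_{t+1}−x̄) = 40.2222
γ_1 = 40.2222 / 9 = 4.469

4.469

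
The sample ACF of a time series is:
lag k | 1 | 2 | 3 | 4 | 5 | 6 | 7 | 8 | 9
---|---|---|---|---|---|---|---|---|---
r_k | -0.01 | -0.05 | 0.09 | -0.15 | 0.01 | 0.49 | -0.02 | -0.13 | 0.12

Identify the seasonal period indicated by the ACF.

6

The largest autocorrelation is r_6 = 0.49; the remaining lags stay at or below 0.12.
The dominant spike at lag 6 indicates a seasonal period of 6.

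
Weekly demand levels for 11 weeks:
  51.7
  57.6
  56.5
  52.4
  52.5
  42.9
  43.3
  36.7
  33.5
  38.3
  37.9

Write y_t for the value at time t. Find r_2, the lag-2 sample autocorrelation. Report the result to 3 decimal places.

0.536

Mean ȳ = (51.7 + 57.6 + 56.5 + 52.4 + 52.5 + 42.9 + 43.3 + 36.7 + 33.5 + 38.3 + 37.9)/11 = 45.7545
Numerator Σ_{t=1}^{9}(y_t−ȳ)(y_{t+2}−ȳ) = 399.2386
Denominator Σ(y_t−ȳ)² = 744.3873
r_2 = 399.2386 / 744.3873 = 0.536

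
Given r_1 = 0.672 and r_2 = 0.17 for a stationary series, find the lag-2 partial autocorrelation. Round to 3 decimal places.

φ_{22} = (r_2 − r_1²) / (1 − r_1²)
r_1² = (0.672)² = 0.451584
Numerator = 0.17 − 0.4516 = -0.2816; denominator = 1 − 0.4516 = 0.5484
φ_{22} = -0.2816 / 0.5484 = -0.513

-0.513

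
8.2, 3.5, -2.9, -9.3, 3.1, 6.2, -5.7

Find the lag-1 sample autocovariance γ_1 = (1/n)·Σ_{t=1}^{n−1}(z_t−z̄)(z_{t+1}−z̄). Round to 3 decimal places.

0.015

Mean z̄ = (8.2 + 3.5 − 2.9 − 9.3 + 3.1 + 6.2 − 5.7)/7 = 0.4429
Deviations: 7.7571, 3.0571, -3.3429, -9.7429, 2.6571, 5.7571, -6.1429
Σ_{t=1}^{6}(z_t−z̄)(z_{t+1}−z̄) = 0.1082
γ_1 = 0.1082 / 7 = 0.015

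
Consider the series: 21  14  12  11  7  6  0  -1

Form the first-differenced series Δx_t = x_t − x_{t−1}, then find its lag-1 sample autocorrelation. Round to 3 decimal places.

-0.460

First differences Δx: -7, -2, -1, -4, -1, -6, -1
Mean of differences = -3.1429
Numerator Σ(Δx_t−Δx̄)(Δx_{t+1}−Δx̄) = -17.8776
Denominator Σ(Δx_t−Δx̄)² = 38.8571
r_1(Δx) = -17.8776 / 38.8571 = -0.460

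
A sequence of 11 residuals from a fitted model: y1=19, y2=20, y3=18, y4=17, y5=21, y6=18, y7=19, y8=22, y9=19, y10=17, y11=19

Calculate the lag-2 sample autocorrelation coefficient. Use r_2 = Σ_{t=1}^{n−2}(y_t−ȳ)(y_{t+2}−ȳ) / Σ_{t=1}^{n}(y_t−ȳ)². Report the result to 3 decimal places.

Mean ȳ = (19 + 20 + 18 + 17 + 21 + 18 + 19 + 22 + 19 + 17 + 19)/11 = 19.0000
Numerator Σ_{t=1}^{9}(y_t−ȳ)(y_{t+2}−ȳ) = -11.0000
Denominator Σ(y_t−ȳ)² = 24.0000
r_2 = -11.0000 / 24.0000 = -0.458

-0.458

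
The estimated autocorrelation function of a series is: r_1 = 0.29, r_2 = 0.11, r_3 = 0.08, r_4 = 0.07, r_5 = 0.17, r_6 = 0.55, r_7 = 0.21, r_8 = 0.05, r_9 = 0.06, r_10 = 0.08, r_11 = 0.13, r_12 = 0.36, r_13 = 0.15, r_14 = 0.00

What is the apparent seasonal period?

The largest autocorrelation is r_6 = 0.55, with a weaker echo at lag 12 (0.36); the remaining lags stay at or below 0.29. The elevated value at lag 1 (0.29), dropping to 0.11 at lag 2, reflects decaying short-term dependence rather than seasonality.
The dominant spike at lag 6 indicates a seasonal period of 6.

6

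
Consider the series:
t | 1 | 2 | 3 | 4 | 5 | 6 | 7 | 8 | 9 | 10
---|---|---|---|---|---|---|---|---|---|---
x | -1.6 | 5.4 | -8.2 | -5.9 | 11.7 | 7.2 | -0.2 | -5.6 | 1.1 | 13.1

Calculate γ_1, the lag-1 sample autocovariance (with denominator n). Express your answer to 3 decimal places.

0.636

Mean x̄ = (-1.6 + 5.4 − 8.2 − 5.9 + 11.7 + 7.2 − 0.2 − 5.6 + 1.1 + 13.1)/10 = 1.7000
Σ_{t=1}^{9}(x_t−x̄)(x_{t+1}−x̄) = 6.3600
γ_1 = 6.3600 / 10 = 0.636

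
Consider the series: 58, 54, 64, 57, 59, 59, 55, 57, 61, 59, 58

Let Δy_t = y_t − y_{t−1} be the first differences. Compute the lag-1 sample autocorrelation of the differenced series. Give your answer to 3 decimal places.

-0.619

First differences Δy: -4, 10, -7, 2, 0, -4, 2, 4, -2, -1
Mean of differences = 0.0000
Numerator Σ(Δy_t−Δȳ)(Δy_{t+1}−Δȳ) = -130.0000
Denominator Σ(Δy_t−Δȳ)² = 210.0000
r_1(Δy) = -130.0000 / 210.0000 = -0.619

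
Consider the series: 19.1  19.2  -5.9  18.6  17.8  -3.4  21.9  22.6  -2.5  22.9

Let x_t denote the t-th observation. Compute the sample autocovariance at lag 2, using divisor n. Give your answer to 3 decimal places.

-42.057

Mean x̄ = (19.1 + 19.2 − 5.9 + 18.6 + 17.8 − 3.4 + 21.9 + 22.6 − 2.5 + 22.9)/10 = 13.0300
Σ_{t=1}^{8}(x_t−x̄)(x_{t+2}−x̄) = -420.5698
γ_2 = -420.5698 / 10 = -42.057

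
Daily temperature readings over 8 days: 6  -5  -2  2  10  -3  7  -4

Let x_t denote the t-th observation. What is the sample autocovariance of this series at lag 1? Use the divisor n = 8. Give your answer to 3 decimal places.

-12.158

Mean x̄ = (6 − 5 − 2 + 2 + 10 − 3 + 7 − 4)/8 = 1.3750
Σ_{t=1}^{7}(x_t−x̄)(x_{t+1}−x̄) = -97.2656
γ_1 = -97.2656 / 8 = -12.158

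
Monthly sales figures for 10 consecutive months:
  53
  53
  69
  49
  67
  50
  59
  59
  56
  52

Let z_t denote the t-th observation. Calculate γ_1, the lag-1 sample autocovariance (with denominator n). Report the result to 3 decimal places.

Mean z̄ = (53 + 53 + 69 + 49 + 67 + 50 + 59 + 59 + 56 + 52)/10 = 56.7000
Σ_{t=1}^{9}(z_t−z̄)(z_{t+1}−z̄) = -283.2900
γ_1 = -283.2900 / 10 = -28.329

-28.329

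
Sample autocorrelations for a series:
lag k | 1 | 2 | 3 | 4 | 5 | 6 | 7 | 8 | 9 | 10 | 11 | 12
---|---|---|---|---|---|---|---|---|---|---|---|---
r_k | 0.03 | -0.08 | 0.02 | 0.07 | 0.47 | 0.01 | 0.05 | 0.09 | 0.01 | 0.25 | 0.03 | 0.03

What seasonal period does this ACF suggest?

The largest autocorrelation is r_5 = 0.47, with a weaker echo at lag 10 (0.25); the remaining lags stay at or below 0.09.
The dominant spike at lag 5 indicates a seasonal period of 5.

5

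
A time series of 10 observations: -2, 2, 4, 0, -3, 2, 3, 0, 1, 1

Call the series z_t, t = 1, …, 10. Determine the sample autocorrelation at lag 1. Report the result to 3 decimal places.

Mean z̄ = (-2 + 2 + 4 + 0 − 3 + 2 + 3 + 0 + 1 + 1)/10 = 0.8000
Numerator Σ_{t=1}^{9}(z_t−z̄)(z_{t+1}−z̄) = -2.8400
Denominator Σ(z_t−z̄)² = 41.6000
r_1 = -2.8400 / 41.6000 = -0.068

-0.068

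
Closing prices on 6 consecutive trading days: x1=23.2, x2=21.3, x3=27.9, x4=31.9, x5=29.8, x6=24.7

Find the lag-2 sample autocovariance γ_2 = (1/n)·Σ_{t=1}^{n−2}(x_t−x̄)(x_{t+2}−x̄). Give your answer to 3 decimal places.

Mean x̄ = (23.2 + 21.3 + 27.9 + 31.9 + 29.8 + 24.7)/6 = 26.4667
Deviations: -3.2667, -5.1667, 1.4333, 5.4333, 3.3333, -1.7667
Σ_{t=1}^{4}(x_t−x̄)(x_{t+2}−x̄) = -37.5756
γ_2 = -37.5756 / 6 = -6.263

-6.263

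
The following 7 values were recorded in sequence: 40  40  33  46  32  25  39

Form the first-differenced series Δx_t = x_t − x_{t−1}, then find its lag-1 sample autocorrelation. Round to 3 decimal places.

First differences Δx: 0, -7, 13, -14, -7, 14
Mean of differences = -0.1667
Numerator Σ(Δx_t−Δx̄)(Δx_{t+1}−Δx̄) = -275.5278
Denominator Σ(Δx_t−Δx̄)² = 658.8333
r_1(Δx) = -275.5278 / 658.8333 = -0.418

-0.418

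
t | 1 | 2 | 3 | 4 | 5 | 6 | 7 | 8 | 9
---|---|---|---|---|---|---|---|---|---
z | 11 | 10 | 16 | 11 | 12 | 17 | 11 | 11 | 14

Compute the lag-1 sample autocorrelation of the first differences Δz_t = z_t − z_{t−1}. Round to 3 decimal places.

First differences Δz: -1, 6, -5, 1, 5, -6, 0, 3
Mean of differences = 0.3750
Numerator Σ(Δz_t−Δz̄)(Δz_{t+1}−Δz̄) = -66.5156
Denominator Σ(Δz_t−Δz̄)² = 131.8750
r_1(Δz) = -66.5156 / 131.8750 = -0.504

-0.504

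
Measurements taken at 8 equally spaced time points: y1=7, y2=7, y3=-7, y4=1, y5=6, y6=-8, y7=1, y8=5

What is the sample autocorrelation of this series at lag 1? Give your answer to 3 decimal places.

-0.212

Mean ȳ = (7 + 7 − 7 + 1 + 6 − 8 + 1 + 5)/8 = 1.5000
Deviations from mean: 5.5000, 5.5000, -8.5000, -0.5000, 4.5000, -9.5000, -0.5000, 3.5000
Numerator Σ_{t=1}^{7}(y_t−ȳ)(y_{t+1}−ȳ) = -54.2500
Denominator Σ(y_t−ȳ)² = 256.0000
r_1 = -54.2500 / 256.0000 = -0.212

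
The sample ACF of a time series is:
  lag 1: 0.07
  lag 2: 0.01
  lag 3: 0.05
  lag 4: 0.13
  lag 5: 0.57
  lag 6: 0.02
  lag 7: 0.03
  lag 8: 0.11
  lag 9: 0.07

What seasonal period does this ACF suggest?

5

The largest autocorrelation is r_5 = 0.57; the remaining lags stay at or below 0.13.
The dominant spike at lag 5 indicates a seasonal period of 5.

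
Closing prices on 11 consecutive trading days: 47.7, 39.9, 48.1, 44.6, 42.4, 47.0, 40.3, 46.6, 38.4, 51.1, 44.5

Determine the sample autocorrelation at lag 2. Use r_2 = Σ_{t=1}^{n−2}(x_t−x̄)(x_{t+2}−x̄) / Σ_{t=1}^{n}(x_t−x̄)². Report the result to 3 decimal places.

0.366

Mean x̄ = (47.7 + 39.9 + 48.1 + 44.6 + 42.4 + 47.0 + 40.3 + 46.6 + 38.4 + 51.1 + 44.5)/11 = 44.6000
Numerator Σ_{t=1}^{9}(x_t−x̄)(x_{t+2}−x̄) = 57.6900
Denominator Σ(x_t−x̄)² = 157.7400
r_2 = 57.6900 / 157.7400 = 0.366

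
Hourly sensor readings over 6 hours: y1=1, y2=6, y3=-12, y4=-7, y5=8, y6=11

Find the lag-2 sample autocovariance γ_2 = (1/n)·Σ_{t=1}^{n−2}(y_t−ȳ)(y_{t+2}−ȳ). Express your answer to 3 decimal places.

-34.593

Mean ȳ = (1 + 6 − 12 − 7 + 8 + 11)/6 = 1.1667
Σ_{t=1}^{4}(y_t−ȳ)(y_{t+2}−ȳ) = -207.5556
γ_2 = -207.5556 / 6 = -34.593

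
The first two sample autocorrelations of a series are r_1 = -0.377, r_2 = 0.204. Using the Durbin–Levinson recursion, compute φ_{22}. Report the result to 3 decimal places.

0.072

φ_{22} = (r_2 − r_1²) / (1 − r_1²)
r_1² = (-0.377)² = 0.142129
Numerator = 0.204 − 0.1421 = 0.0619; denominator = 1 − 0.1421 = 0.8579
φ_{22} = 0.0619 / 0.8579 = 0.072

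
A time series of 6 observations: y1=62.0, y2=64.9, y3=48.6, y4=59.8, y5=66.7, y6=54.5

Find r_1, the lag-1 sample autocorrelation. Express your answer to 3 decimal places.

-0.356

Mean ȳ = (62.0 + 64.9 + 48.6 + 59.8 + 66.7 + 54.5)/6 = 59.4167
Σ(y_t−ȳ)(y_{t+1}−ȳ) = (14.1653) + (-59.3114) + (-4.1464) + (2.7919) + (-35.8097) = -82.3103
Denominator Σ(y_t−ȳ)² = 231.1083
r_1 = -82.3103 / 231.1083 = -0.356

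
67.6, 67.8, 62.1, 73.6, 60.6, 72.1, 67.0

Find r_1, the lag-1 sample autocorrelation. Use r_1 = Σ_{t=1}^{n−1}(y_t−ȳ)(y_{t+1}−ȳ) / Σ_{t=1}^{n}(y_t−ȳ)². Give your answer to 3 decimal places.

Mean ȳ = (67.6 + 67.8 + 62.1 + 73.6 + 60.6 + 72.1 + 67.0)/7 = 67.2571
Deviations from mean: 0.3429, 0.5429, -5.1571, 6.3429, -6.6571, 4.8429, -0.2571
Σ(y_t−ȳ)(y_{t+1}−ȳ) = (0.1861) + (-2.7996) + (-32.7110) + (-42.2253) + (-32.2396) + (-1.2453) = -111.0347
Denominator Σ(y_t−ȳ)² = 135.0771
r_1 = -111.0347 / 135.0771 = -0.822

-0.822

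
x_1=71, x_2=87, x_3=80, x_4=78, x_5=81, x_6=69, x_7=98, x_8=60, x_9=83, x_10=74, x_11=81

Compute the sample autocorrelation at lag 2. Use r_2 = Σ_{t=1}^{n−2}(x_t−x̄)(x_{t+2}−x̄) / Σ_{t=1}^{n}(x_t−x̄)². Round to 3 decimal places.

Mean x̄ = (71 + 87 + 80 + 78 + 81 + 69 + 98 + 60 + 83 + 74 + 81)/11 = 78.3636
Numerator Σ_{t=1}^{9}(x_t−x̄)(x_{t+2}−x̄) = 399.6446
Denominator Σ(x_t−x̄)² = 996.5455
r_2 = 399.6446 / 996.5455 = 0.401

0.401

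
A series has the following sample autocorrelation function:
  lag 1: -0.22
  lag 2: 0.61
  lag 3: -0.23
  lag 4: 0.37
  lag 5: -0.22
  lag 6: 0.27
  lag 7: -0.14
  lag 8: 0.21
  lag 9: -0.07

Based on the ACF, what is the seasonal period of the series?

The largest autocorrelation is r_2 = 0.61, with weaker echoes at lags 4 (0.37), 6 (0.27) and 8 (0.21); the remaining lags stay at or below -0.07.
The dominant spike at lag 2 indicates a seasonal period of 2.

2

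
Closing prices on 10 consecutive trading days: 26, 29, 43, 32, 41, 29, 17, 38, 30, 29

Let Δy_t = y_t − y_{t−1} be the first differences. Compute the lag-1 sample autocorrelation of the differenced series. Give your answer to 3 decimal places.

First differences Δy: 3, 14, -11, 9, -12, -12, 21, -8, -1
Mean of differences = 0.3333
Numerator Σ(Δy_t−Δȳ)(Δy_{t+1}−Δȳ) = -587.4444
Denominator Σ(Δy_t−Δȳ)² = 1200.0000
r_1(Δy) = -587.4444 / 1200.0000 = -0.490

-0.490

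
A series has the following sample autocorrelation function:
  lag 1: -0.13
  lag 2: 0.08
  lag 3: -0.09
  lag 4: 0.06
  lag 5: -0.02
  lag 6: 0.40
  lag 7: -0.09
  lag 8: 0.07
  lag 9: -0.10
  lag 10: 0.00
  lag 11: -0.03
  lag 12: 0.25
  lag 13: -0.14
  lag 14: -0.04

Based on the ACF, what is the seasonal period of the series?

The largest autocorrelation is r_6 = 0.40, with a weaker echo at lag 12 (0.25); the remaining lags stay at or below 0.08.
The dominant spike at lag 6 indicates a seasonal period of 6.

6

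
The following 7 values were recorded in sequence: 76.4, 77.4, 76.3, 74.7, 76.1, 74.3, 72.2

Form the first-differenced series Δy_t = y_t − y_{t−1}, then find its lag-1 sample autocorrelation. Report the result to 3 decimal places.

First differences Δy: 1.0, -1.1, -1.6, 1.4, -1.8, -2.1
Mean of differences = -0.7000
Numerator Σ(Δy_t−Δȳ)(Δy_{t+1}−Δȳ) = -2.9800
Denominator Σ(Δy_t−Δȳ)² = 11.4400
r_1(Δy) = -2.9800 / 11.4400 = -0.260

-0.260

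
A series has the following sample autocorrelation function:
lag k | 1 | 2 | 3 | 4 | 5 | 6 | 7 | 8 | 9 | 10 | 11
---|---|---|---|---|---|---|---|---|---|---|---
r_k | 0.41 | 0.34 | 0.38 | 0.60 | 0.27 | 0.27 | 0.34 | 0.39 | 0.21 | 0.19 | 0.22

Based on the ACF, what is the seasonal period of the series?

4

The largest autocorrelation is r_4 = 0.60; the remaining lags stay at or below 0.41. The elevated value at lag 1 (0.41), dropping to 0.34 at lag 2, reflects decaying short-term dependence rather than seasonality.
The dominant spike at lag 4 indicates a seasonal period of 4.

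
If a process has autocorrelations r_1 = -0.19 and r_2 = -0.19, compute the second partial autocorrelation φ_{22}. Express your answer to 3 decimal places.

-0.235

φ_{22} = (r_2 − r_1²) / (1 − r_1²)
r_1² = (-0.19)² = 0.0361
Numerator = -0.19 − 0.0361 = -0.2261; denominator = 1 − 0.0361 = 0.9639
φ_{22} = -0.2261 / 0.9639 = -0.235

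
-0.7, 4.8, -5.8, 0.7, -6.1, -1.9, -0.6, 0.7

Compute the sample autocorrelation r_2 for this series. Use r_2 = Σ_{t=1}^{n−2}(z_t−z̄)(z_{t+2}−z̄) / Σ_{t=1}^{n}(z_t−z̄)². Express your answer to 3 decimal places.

0.299

Mean z̄ = (-0.7 + 4.8 − 5.8 + 0.7 − 6.1 − 1.9 − 0.6 + 0.7)/8 = -1.1125
Deviations from mean: 0.4125, 5.9125, -4.6875, 1.8125, -4.9875, -0.7875, 0.5125, 1.8125
Numerator Σ_{t=1}^{6}(z_t−z̄)(z_{t+2}−z̄) = 26.7509
Denominator Σ(z_t−z̄)² = 89.4288
r_2 = 26.7509 / 89.4288 = 0.299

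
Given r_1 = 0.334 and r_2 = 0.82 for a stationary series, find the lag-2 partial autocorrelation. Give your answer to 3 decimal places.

0.797

φ_{22} = (r_2 − r_1²) / (1 − r_1²)
r_1² = (0.334)² = 0.111556
Numerator = 0.82 − 0.1116 = 0.7084; denominator = 1 − 0.1116 = 0.8884
φ_{22} = 0.7084 / 0.8884 = 0.797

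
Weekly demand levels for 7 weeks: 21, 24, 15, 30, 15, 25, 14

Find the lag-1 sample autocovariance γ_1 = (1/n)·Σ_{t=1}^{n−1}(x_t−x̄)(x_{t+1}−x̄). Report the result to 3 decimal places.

-25.210

Mean x̄ = (21 + 24 + 15 + 30 + 15 + 25 + 14)/7 = 20.5714
Σ_{t=1}^{6}(x_t−x̄)(x_{t+1}−x̄) = -176.4694
γ_1 = -176.4694 / 7 = -25.210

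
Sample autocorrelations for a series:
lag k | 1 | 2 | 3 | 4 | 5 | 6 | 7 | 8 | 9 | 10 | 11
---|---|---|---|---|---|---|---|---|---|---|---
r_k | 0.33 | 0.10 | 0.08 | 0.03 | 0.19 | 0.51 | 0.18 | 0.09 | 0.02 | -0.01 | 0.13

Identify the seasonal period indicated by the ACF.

6

The largest autocorrelation is r_6 = 0.51; the remaining lags stay at or below 0.33. The elevated value at lag 1 (0.33), dropping to 0.10 at lag 2, reflects decaying short-term dependence rather than seasonality.
The dominant spike at lag 6 indicates a seasonal period of 6.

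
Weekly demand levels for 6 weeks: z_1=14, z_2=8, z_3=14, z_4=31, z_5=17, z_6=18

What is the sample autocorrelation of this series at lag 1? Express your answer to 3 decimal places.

Mean z̄ = (14 + 8 + 14 + 31 + 17 + 18)/6 = 17.0000
Deviations from mean: -3.0000, -9.0000, -3.0000, 14.0000, 0.0000, 1.0000
Σ(z_t−z̄)(z_{t+1}−z̄) = (27.0000) + (27.0000) + (-42.0000) + (0.0000) + (0.0000) = 12.0000
Denominator Σ(z_t−z̄)² = 296.0000
r_1 = 12.0000 / 296.0000 = 0.041

0.041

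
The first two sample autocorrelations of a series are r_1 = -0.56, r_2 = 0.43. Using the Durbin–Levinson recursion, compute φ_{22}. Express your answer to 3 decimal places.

φ_{22} = (r_2 − r_1²) / (1 − r_1²)
r_1² = (-0.56)² = 0.3136
Numerator = 0.43 − 0.3136 = 0.1164; denominator = 1 − 0.3136 = 0.6864
φ_{22} = 0.1164 / 0.6864 = 0.170

0.170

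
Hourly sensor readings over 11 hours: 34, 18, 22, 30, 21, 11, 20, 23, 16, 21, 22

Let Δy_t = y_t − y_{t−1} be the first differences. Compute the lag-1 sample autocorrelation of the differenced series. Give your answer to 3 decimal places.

First differences Δy: -16, 4, 8, -9, -10, 9, 3, -7, 5, 1
Mean of differences = -1.2000
Numerator Σ(Δy_t−Δȳ)(Δy_{t+1}−Δȳ) = -125.8400
Denominator Σ(Δy_t−Δȳ)² = 667.6000
r_1(Δy) = -125.8400 / 667.6000 = -0.188

-0.188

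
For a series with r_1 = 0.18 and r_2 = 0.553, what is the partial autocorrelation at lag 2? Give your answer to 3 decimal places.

φ_{22} = (r_2 − r_1²) / (1 − r_1²)
r_1² = (0.18)² = 0.0324
Numerator = 0.553 − 0.0324 = 0.5206; denominator = 1 − 0.0324 = 0.9676
φ_{22} = 0.5206 / 0.9676 = 0.538

0.538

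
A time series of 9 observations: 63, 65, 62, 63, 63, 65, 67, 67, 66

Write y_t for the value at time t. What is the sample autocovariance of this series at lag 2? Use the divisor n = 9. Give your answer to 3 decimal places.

0.820

Mean ȳ = (63 + 65 + 62 + 63 + 63 + 65 + 67 + 67 + 66)/9 = 64.5556
Σ_{t=1}^{7}(y_t−ȳ)(y_{t+2}−ȳ) = 7.3827
γ_2 = 7.3827 / 9 = 0.820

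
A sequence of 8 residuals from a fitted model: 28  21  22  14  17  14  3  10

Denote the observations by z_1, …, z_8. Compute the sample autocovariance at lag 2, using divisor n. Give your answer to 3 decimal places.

Mean z̄ = (28 + 21 + 22 + 14 + 17 + 14 + 3 + 10)/8 = 16.1250
Σ_{t=1}^{6}(z_t−z̄)(z_{t+2}−z̄) = 70.5938
γ_2 = 70.5938 / 8 = 8.824

8.824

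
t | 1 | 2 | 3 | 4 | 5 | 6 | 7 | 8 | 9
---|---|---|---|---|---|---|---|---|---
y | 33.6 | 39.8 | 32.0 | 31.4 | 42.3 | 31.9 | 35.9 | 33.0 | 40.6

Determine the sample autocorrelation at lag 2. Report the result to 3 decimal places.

Mean ȳ = (33.6 + 39.8 + 32.0 + 31.4 + 42.3 + 31.9 + 35.9 + 33.0 + 40.6)/9 = 35.6111
Σ(y_t−ȳ)(y_{t+2}−ȳ) = (7.2623) + (-17.6399) + (-24.1543) + (15.6279) + (1.9323) + (9.6901) + (1.4412) = -5.8402
Denominator Σ(y_t−ȳ)² = 142.6689
r_2 = -5.8402 / 142.6689 = -0.041

-0.041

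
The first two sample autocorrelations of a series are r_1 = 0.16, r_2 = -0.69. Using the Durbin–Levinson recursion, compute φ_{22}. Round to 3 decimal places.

-0.734

φ_{22} = (r_2 − r_1²) / (1 − r_1²)
r_1² = (0.16)² = 0.0256
Numerator = -0.69 − 0.0256 = -0.7156; denominator = 1 − 0.0256 = 0.9744
φ_{22} = -0.7156 / 0.9744 = -0.734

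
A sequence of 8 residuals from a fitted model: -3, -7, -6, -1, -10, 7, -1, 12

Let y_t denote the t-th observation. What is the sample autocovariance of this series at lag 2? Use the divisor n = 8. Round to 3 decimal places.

19.777

Mean ȳ = (-3 − 7 − 6 − 1 − 10 + 7 − 1 + 12)/8 = -1.1250
Deviations: -1.8750, -5.8750, -4.8750, 0.1250, -8.8750, 8.1250, 0.1250, 13.1250
Σ_{t=1}^{6}(y_t−ȳ)(y_{t+2}−ȳ) = 158.2188
γ_2 = 158.2188 / 8 = 19.777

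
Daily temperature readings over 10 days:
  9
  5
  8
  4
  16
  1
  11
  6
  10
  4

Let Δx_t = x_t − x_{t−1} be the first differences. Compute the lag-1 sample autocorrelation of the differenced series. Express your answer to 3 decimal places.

First differences Δx: -4, 3, -4, 12, -15, 10, -5, 4, -6
Mean of differences = -0.5556
Numerator Σ(Δx_t−Δx̄)(Δx_{t+1}−Δx̄) = -493.5309
Denominator Σ(Δx_t−Δx̄)² = 584.2222
r_1(Δx) = -493.5309 / 584.2222 = -0.845

-0.845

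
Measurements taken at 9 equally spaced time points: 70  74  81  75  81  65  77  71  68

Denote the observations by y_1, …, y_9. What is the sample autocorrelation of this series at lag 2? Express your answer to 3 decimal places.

0.184

Mean ȳ = (70 + 74 + 81 + 75 + 81 + 65 + 77 + 71 + 68)/9 = 73.5556
Numerator Σ_{t=1}^{7}(y_t−ȳ)(y_{t+2}−ȳ) = 45.6049
Denominator Σ(y_t−ȳ)² = 248.2222
r_2 = 45.6049 / 248.2222 = 0.184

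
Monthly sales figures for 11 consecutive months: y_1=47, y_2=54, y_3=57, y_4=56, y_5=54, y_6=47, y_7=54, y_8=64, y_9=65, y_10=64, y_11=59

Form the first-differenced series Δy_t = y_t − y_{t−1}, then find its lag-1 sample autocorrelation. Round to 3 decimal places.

First differences Δy: 7, 3, -1, -2, -7, 7, 10, 1, -1, -5
Mean of differences = 1.2000
Numerator Σ(Δy_t−Δȳ)(Δy_{t+1}−Δȳ) = 55.5600
Denominator Σ(Δy_t−Δȳ)² = 273.6000
r_1(Δy) = 55.5600 / 273.6000 = 0.203

0.203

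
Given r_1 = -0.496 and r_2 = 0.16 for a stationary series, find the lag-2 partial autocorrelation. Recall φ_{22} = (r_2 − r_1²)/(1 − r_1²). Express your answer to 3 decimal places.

φ_{22} = (r_2 − r_1²) / (1 − r_1²)
r_1² = (-0.496)² = 0.246016
Numerator = 0.16 − 0.2460 = -0.0860; denominator = 1 − 0.2460 = 0.7540
φ_{22} = -0.0860 / 0.7540 = -0.114

-0.114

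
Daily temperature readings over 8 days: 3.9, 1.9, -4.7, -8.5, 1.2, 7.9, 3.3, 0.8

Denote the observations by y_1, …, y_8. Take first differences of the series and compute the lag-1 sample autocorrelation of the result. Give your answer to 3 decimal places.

First differences Δy: -2.0, -6.6, -3.8, 9.7, 6.7, -4.6, -2.5
Mean of differences = -0.4429
Numerator Σ(Δy_t−Δȳ)(Δy_{t+1}−Δȳ) = 47.5139
Denominator Σ(Δy_t−Δȳ)² = 227.0171
r_1(Δy) = 47.5139 / 227.0171 = 0.209

0.209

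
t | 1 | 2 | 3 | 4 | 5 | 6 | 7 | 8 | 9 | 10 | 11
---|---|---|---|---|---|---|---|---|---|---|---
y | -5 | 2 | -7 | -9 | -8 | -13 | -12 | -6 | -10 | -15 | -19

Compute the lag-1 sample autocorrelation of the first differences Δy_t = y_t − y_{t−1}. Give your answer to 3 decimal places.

-0.259

First differences Δy: 7, -9, -2, 1, -5, 1, 6, -4, -5, -4
Mean of differences = -1.4000
Numerator Σ(Δy_t−Δȳ)(Δy_{t+1}−Δȳ) = -60.7600
Denominator Σ(Δy_t−Δȳ)² = 234.4000
r_1(Δy) = -60.7600 / 234.4000 = -0.259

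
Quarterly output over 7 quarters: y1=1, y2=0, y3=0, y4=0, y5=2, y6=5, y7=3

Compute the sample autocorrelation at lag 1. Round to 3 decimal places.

Mean ȳ = (1 + 0 + 0 + 0 + 2 + 5 + 3)/7 = 1.5714
Deviations from mean: -0.5714, -1.5714, -1.5714, -1.5714, 0.4286, 3.4286, 1.4286
Numerator Σ_{t=1}^{6}(y_t−ȳ)(y_{t+1}−ȳ) = 11.5306
Denominator Σ(y_t−ȳ)² = 21.7143
r_1 = 11.5306 / 21.7143 = 0.531

0.531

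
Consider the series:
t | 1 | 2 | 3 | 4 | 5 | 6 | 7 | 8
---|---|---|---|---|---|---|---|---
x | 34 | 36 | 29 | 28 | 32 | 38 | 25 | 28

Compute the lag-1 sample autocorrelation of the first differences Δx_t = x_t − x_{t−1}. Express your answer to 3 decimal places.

First differences Δx: 2, -7, -1, 4, 6, -13, 3
Mean of differences = -0.8571
Numerator Σ(Δx_t−Δx̄)(Δx_{t+1}−Δx̄) = -114.1633
Denominator Σ(Δx_t−Δx̄)² = 278.8571
r_1(Δx) = -114.1633 / 278.8571 = -0.409

-0.409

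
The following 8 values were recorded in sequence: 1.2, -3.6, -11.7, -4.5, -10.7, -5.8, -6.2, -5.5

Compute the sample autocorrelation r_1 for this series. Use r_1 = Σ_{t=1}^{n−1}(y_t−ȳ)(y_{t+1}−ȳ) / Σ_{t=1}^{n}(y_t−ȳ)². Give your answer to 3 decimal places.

-0.106

Mean ȳ = (1.2 − 3.6 − 11.7 − 4.5 − 10.7 − 5.8 − 6.2 − 5.5)/8 = -5.8500
Deviations from mean: 7.0500, 2.2500, -5.8500, 1.3500, -4.8500, 0.0500, -0.3500, 0.3500
Numerator Σ_{t=1}^{7}(y_t−ȳ)(y_{t+1}−ȳ) = -12.1275
Denominator Σ(y_t−ȳ)² = 114.5800
r_1 = -12.1275 / 114.5800 = -0.106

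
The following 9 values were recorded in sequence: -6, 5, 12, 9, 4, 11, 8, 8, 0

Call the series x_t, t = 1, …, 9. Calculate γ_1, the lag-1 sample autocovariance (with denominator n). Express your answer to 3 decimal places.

1.654

Mean x̄ = (-6 + 5 + 12 + 9 + 4 + 11 + 8 + 8 + 0)/9 = 5.6667
Σ_{t=1}^{8}(x_t−x̄)(x_{t+1}−x̄) = 14.8889
γ_1 = 14.8889 / 9 = 1.654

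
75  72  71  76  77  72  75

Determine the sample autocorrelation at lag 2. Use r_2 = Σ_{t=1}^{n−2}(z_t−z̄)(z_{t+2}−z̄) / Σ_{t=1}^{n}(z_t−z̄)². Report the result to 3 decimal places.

Mean z̄ = (75 + 72 + 71 + 76 + 77 + 72 + 75)/7 = 74.0000
Numerator Σ_{t=1}^{5}(z_t−z̄)(z_{t+2}−z̄) = -17.0000
Denominator Σ(z_t−z̄)² = 32.0000
r_2 = -17.0000 / 32.0000 = -0.531

-0.531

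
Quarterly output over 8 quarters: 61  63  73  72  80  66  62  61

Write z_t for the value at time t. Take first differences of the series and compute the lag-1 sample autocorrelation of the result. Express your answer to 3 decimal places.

-0.131

First differences Δz: 2, 10, -1, 8, -14, -4, -1
Mean of differences = 0.0000
Numerator Σ(Δz_t−Δz̄)(Δz_{t+1}−Δz̄) = -50.0000
Denominator Σ(Δz_t−Δz̄)² = 382.0000
r_1(Δz) = -50.0000 / 382.0000 = -0.131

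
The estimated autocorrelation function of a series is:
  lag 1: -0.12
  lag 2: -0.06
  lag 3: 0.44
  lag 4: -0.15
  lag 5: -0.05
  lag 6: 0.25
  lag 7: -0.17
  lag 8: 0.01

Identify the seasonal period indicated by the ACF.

3

The largest autocorrelation is r_3 = 0.44, with a weaker echo at lag 6 (0.25); the remaining lags stay at or below 0.01.
The dominant spike at lag 3 indicates a seasonal period of 3.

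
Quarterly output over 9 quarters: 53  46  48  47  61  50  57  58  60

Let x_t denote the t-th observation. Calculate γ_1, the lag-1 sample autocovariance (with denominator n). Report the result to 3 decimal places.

Mean x̄ = (53 + 46 + 48 + 47 + 61 + 50 + 57 + 58 + 60)/9 = 53.3333
Σ_{t=1}^{8}(x_t−x̄)(x_{t+1}−x̄) = 37.2222
γ_1 = 37.2222 / 9 = 4.136

4.136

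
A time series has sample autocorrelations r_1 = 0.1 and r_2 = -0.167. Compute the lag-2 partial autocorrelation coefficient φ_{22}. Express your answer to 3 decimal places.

φ_{22} = (r_2 − r_1²) / (1 − r_1²)
r_1² = (0.1)² = 0.01
Numerator = -0.167 − 0.0100 = -0.1770; denominator = 1 − 0.0100 = 0.9900
φ_{22} = -0.1770 / 0.9900 = -0.179

-0.179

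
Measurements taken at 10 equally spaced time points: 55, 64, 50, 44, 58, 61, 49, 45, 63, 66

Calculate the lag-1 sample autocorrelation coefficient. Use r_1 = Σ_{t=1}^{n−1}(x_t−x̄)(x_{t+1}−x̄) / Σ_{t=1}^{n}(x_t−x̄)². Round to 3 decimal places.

Mean x̄ = (55 + 64 + 50 + 44 + 58 + 61 + 49 + 45 + 63 + 66)/10 = 55.5000
Numerator Σ_{t=1}^{9}(x_t−x̄)(x_{t+1}−x̄) = 29.7500
Denominator Σ(x_t−x̄)² = 590.5000
r_1 = 29.7500 / 590.5000 = 0.050

0.050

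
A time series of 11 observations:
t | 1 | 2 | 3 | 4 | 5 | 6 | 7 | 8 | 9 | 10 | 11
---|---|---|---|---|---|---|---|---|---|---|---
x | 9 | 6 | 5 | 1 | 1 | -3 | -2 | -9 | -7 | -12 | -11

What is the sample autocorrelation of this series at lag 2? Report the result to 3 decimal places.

Mean x̄ = (9 + 6 + 5 + 1 + 1 − 3 − 2 − 9 − 7 − 12 − 11)/11 = -2.0000
Numerator Σ_{t=1}^{9}(x_t−x̄)(x_{t+2}−x̄) = 241.0000
Denominator Σ(x_t−x̄)² = 508.0000
r_2 = 241.0000 / 508.0000 = 0.474

0.474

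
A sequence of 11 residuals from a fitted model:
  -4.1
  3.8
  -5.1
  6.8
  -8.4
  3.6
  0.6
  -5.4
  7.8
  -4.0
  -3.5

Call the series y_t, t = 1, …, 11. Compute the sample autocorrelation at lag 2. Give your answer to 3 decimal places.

0.292

Mean ȳ = (-4.1 + 3.8 − 5.1 + 6.8 − 8.4 + 3.6 + 0.6 − 5.4 + 7.8 − 4.0 − 3.5)/11 = -0.7182
Numerator Σ_{t=1}^{9}(y_t−ȳ)(y_{t+2}−ȳ) = 87.4666
Denominator Σ(y_t−ȳ)² = 299.9564
r_2 = 87.4666 / 299.9564 = 0.292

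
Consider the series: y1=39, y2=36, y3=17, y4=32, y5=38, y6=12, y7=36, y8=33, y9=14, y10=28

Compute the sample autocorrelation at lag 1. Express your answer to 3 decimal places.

Mean ȳ = (39 + 36 + 17 + 32 + 38 + 12 + 36 + 33 + 14 + 28)/10 = 28.5000
Numerator Σ_{t=1}^{9}(y_t−ȳ)(y_{t+1}−ȳ) = -319.2500
Denominator Σ(y_t−ȳ)² = 960.5000
r_1 = -319.2500 / 960.5000 = -0.332

-0.332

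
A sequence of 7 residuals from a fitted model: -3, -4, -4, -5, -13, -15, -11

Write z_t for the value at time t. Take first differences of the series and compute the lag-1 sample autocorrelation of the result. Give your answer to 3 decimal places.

-0.006

First differences Δz: -1, 0, -1, -8, -2, 4
Mean of differences = -1.3333
Numerator Σ(Δz_t−Δz̄)(Δz_{t+1}−Δz̄) = -0.4444
Denominator Σ(Δz_t−Δz̄)² = 75.3333
r_1(Δz) = -0.4444 / 75.3333 = -0.006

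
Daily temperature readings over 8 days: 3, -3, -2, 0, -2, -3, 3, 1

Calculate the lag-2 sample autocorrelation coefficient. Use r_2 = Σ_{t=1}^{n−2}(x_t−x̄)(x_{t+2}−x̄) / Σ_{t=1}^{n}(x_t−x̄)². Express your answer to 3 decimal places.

Mean x̄ = (3 − 3 − 2 + 0 − 2 − 3 + 3 + 1)/8 = -0.3750
Deviations from mean: 3.3750, -2.6250, -1.6250, 0.3750, -1.6250, -2.6250, 3.3750, 1.3750
Numerator Σ_{t=1}^{6}(x_t−x̄)(x_{t+2}−x̄) = -13.9063
Denominator Σ(x_t−x̄)² = 43.8750
r_2 = -13.9063 / 43.8750 = -0.317

-0.317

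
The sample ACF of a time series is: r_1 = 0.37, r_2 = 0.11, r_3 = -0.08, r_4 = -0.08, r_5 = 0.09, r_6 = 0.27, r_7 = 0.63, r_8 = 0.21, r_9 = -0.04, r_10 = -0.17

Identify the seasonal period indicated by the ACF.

7

The largest autocorrelation is r_7 = 0.63; the remaining lags stay at or below 0.37. The elevated value at lag 1 (0.37), dropping to 0.11 at lag 2, reflects decaying short-term dependence rather than seasonality.
The dominant spike at lag 7 indicates a seasonal period of 7.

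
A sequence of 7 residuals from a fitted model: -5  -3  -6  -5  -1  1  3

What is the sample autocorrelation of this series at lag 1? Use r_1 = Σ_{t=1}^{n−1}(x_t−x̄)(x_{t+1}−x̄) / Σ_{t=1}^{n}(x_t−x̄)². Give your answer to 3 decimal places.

Mean x̄ = (-5 − 3 − 6 − 5 − 1 + 1 + 3)/7 = -2.2857
Numerator Σ_{t=1}^{6}(x_t−x̄)(x_{t+1}−x̄) = 32.7755
Denominator Σ(x_t−x̄)² = 69.4286
r_1 = 32.7755 / 69.4286 = 0.472

0.472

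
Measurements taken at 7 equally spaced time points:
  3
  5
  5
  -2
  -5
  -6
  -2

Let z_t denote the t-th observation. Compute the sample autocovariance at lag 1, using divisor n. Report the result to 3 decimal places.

11.580

Mean z̄ = (3 + 5 + 5 − 2 − 5 − 6 − 2)/7 = -0.2857
Σ_{t=1}^{6}(z_t−z̄)(z_{t+1}−z̄) = 81.0612
γ_1 = 81.0612 / 7 = 11.580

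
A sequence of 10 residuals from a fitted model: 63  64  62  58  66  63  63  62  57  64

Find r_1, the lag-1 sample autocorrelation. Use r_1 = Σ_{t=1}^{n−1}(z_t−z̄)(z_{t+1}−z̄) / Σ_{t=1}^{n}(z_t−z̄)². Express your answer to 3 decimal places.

Mean z̄ = (63 + 64 + 62 + 58 + 66 + 63 + 63 + 62 + 57 + 64)/10 = 62.2000
Numerator Σ_{t=1}^{9}(z_t−z̄)(z_{t+1}−z̄) = -18.8400
Denominator Σ(z_t−z̄)² = 67.6000
r_1 = -18.8400 / 67.6000 = -0.279

-0.279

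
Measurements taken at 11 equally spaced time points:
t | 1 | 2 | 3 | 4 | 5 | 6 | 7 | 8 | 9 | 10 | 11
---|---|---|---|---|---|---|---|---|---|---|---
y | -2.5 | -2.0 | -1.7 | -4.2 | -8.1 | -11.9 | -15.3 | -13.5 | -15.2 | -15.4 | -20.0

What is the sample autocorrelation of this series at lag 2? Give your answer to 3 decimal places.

Mean ȳ = (-2.5 − 2.0 − 1.7 − 4.2 − 8.1 − 11.9 − 15.3 − 13.5 − 15.2 − 15.4 − 20.0)/11 = -9.9818
Numerator Σ_{t=1}^{9}(y_t−ȳ)(y_{t+2}−ȳ) = 208.4375
Denominator Σ(y_t−ȳ)² = 426.5364
r_2 = 208.4375 / 426.5364 = 0.489

0.489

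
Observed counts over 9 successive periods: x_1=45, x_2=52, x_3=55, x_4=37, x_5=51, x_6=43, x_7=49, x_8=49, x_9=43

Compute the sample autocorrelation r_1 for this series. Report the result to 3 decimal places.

Mean x̄ = (45 + 52 + 55 + 37 + 51 + 43 + 49 + 49 + 43)/9 = 47.1111
Numerator Σ_{t=1}^{8}(x_t−x̄)(x_{t+1}−x̄) = -118.7901
Denominator Σ(x_t−x̄)² = 248.8889
r_1 = -118.7901 / 248.8889 = -0.477

-0.477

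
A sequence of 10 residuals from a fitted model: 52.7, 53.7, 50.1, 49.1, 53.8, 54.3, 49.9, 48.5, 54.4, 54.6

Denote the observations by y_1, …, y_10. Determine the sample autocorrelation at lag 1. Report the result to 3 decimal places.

Mean ȳ = (52.7 + 53.7 + 50.1 + 49.1 + 53.8 + 54.3 + 49.9 + 48.5 + 54.4 + 54.6)/10 = 52.1100
Numerator Σ_{t=1}^{9}(y_t−ȳ)(y_{t+1}−ȳ) = 2.9799
Denominator Σ(y_t−ȳ)² = 52.9890
r_1 = 2.9799 / 52.9890 = 0.056

0.056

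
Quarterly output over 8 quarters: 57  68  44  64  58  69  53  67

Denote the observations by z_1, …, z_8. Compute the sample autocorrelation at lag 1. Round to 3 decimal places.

Mean z̄ = (57 + 68 + 44 + 64 + 58 + 69 + 53 + 67)/8 = 60.0000
Deviations from mean: -3.0000, 8.0000, -16.0000, 4.0000, -2.0000, 9.0000, -7.0000, 7.0000
Σ(z_t−z̄)(z_{t+1}−z̄) = (-24.0000) + (-128.0000) + (-64.0000) + (-8.0000) + (-18.0000) + (-63.0000) + (-49.0000) = -354.0000
Denominator Σ(z_t−z̄)² = 528.0000
r_1 = -354.0000 / 528.0000 = -0.670

-0.670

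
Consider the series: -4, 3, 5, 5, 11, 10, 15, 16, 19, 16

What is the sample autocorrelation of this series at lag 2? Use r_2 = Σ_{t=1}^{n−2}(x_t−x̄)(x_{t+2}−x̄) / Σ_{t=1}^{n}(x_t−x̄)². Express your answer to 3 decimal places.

Mean x̄ = (-4 + 3 + 5 + 5 + 11 + 10 + 15 + 16 + 19 + 16)/10 = 9.6000
Numerator Σ_{t=1}^{8}(x_t−x̄)(x_{t+2}−x̄) = 186.4800
Denominator Σ(x_t−x̄)² = 472.4000
r_2 = 186.4800 / 472.4000 = 0.395

0.395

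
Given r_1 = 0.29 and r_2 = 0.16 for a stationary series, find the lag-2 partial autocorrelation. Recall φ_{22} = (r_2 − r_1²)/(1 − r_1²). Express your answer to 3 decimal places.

0.083

φ_{22} = (r_2 − r_1²) / (1 − r_1²)
r_1² = (0.29)² = 0.0841
Numerator = 0.16 − 0.0841 = 0.0759; denominator = 1 − 0.0841 = 0.9159
φ_{22} = 0.0759 / 0.9159 = 0.083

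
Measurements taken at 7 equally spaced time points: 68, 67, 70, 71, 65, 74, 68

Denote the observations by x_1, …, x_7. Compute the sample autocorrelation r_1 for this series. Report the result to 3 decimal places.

-0.596

Mean x̄ = (68 + 67 + 70 + 71 + 65 + 74 + 68)/7 = 69.0000
Deviations from mean: -1.0000, -2.0000, 1.0000, 2.0000, -4.0000, 5.0000, -1.0000
Σ(x_t−x̄)(x_{t+1}−x̄) = (2.0000) + (-2.0000) + (2.0000) + (-8.0000) + (-20.0000) + (-5.0000) = -31.0000
Denominator Σ(x_t−x̄)² = 52.0000
r_1 = -31.0000 / 52.0000 = -0.596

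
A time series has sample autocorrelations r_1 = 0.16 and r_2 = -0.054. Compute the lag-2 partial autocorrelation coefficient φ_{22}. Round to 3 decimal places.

φ_{22} = (r_2 − r_1²) / (1 − r_1²)
r_1² = (0.16)² = 0.0256
Numerator = -0.054 − 0.0256 = -0.0796; denominator = 1 − 0.0256 = 0.9744
φ_{22} = -0.0796 / 0.9744 = -0.082

-0.082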